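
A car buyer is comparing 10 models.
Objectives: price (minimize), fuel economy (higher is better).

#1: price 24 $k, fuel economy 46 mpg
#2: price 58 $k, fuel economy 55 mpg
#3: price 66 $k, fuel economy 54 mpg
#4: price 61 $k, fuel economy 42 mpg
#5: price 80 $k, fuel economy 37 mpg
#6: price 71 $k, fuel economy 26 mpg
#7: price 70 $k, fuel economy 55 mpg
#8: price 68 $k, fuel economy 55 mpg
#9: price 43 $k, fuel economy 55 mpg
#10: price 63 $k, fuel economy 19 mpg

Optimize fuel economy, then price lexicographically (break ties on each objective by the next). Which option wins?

First maximize fuel economy: best is 55, kept {#2, #7, #8, #9}.
Then minimize price: best is 43, kept {#9}.

#9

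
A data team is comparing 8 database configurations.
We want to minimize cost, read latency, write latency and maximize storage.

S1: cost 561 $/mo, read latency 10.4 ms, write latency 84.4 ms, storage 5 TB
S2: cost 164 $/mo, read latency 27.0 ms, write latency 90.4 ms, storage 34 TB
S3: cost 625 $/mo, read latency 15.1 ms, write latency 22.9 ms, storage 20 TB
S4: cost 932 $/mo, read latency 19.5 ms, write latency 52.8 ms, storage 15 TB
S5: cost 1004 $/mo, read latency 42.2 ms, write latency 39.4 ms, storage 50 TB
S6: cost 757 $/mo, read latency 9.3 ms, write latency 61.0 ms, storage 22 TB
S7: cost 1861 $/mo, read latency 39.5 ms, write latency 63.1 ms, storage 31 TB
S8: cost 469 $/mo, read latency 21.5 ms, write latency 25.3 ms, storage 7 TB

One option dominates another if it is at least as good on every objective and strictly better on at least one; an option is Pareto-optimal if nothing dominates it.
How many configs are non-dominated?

7

S1: not dominated.
S2: not dominated (best cost).
S3: not dominated (best write latency).
S4: dominated by S3 (cost 625≤932, read latency 15.1≤19.5, write latency 22.9≤52.8, storage 20≥15).
S5: not dominated (best storage).
S6: not dominated (best read latency).
S7: not dominated.
S8: not dominated.
Pareto-optimal: S1, S2, S3, S5, S6, S7, S8 → 7.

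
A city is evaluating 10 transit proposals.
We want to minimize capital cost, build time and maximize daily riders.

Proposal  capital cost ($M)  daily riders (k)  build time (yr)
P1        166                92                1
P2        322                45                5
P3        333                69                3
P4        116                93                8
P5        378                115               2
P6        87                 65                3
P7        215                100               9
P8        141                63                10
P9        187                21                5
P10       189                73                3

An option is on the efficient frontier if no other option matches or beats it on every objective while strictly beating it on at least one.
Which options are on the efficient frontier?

P1: not dominated (best build time).
P2: dominated by P1 (capital cost 166≤322, daily riders 92≥45, build time 1≤5).
P3: dominated by P1 (capital cost 166≤333, daily riders 92≥69, build time 1≤3).
P4: not dominated.
P5: not dominated (best daily riders).
P6: not dominated (best capital cost).
P7: not dominated.
P8: dominated by P4 (capital cost 116≤141, daily riders 93≥63, build time 8≤10).
P9: dominated by P1 (capital cost 166≤187, daily riders 92≥21, build time 1≤5).
P10: dominated by P1 (capital cost 166≤189, daily riders 92≥73, build time 1≤3).

P1, P4, P5, P6, P7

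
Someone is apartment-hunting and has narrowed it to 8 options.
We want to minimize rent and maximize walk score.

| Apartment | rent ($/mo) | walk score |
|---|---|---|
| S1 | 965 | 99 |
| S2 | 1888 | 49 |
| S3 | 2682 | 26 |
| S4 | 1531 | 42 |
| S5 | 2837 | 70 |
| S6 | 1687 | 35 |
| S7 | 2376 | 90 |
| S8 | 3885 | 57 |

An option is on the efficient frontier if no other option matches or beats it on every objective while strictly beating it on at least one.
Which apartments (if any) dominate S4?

S1

S1: rent 965≤1531, walk score 99≥42 — dominates S4.
Others (S2, S3, S5, S6, S7, S8) are each worse than S4 on at least one objective.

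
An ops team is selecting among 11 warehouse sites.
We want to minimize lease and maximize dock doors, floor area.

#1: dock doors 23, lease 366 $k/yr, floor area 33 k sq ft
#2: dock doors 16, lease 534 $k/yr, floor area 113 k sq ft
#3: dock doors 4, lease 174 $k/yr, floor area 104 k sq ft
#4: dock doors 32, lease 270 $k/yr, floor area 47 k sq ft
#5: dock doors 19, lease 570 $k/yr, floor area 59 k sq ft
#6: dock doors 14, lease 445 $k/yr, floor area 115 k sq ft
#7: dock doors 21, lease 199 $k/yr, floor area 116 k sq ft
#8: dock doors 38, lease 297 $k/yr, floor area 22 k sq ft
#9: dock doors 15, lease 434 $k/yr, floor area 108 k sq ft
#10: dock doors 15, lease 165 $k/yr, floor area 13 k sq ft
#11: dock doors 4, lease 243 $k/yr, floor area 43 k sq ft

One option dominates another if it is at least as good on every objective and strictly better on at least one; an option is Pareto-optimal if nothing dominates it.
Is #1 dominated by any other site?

#4 vs #1: dock doors 32≥23, lease 270≤366, floor area 47≥33 — #4 is at least as good on every objective and strictly better on at least one, so #4 dominates #1.

Yes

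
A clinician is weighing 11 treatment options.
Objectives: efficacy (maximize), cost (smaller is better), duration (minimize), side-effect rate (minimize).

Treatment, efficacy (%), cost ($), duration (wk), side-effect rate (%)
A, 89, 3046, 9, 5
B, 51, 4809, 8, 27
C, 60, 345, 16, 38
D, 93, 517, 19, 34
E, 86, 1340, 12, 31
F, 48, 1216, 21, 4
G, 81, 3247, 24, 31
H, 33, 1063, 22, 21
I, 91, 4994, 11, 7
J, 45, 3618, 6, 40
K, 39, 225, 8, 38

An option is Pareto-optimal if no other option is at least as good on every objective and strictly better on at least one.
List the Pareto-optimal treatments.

A, B, C, D, E, F, H, I, J, K

A: not dominated.
B: not dominated.
C: not dominated.
D: not dominated (best efficacy).
E: not dominated.
F: not dominated (best side-effect rate).
G: dominated by A (efficacy 89≥81, cost 3046≤3247, duration 9≤24, side-effect rate 5≤31).
H: not dominated.
I: not dominated.
J: not dominated (best duration).
K: not dominated (best cost).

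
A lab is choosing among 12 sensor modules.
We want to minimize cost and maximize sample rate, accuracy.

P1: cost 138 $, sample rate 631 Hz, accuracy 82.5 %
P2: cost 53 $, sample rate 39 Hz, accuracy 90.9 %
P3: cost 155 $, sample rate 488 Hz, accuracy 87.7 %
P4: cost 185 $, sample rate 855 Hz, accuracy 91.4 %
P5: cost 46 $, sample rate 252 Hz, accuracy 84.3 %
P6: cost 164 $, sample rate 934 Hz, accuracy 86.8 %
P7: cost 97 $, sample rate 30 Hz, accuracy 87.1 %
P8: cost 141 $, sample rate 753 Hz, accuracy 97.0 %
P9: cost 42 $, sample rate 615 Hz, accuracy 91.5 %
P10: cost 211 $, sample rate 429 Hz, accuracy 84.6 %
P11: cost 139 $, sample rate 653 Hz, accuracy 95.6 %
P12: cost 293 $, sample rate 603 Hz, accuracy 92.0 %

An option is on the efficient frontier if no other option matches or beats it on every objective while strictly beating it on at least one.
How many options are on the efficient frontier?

6

P1: not dominated.
P2: dominated by P9 (cost 42≤53, sample rate 615≥39, accuracy 91.5≥90.9).
P3: dominated by P8 (cost 141≤155, sample rate 753≥488, accuracy 97.0≥87.7).
P4: not dominated.
P5: dominated by P9 (cost 42≤46, sample rate 615≥252, accuracy 91.5≥84.3).
P6: not dominated (best sample rate).
P7: dominated by P2 (cost 53≤97, sample rate 39≥30, accuracy 90.9≥87.1).
P8: not dominated (best accuracy).
P9: not dominated (best cost).
P10: dominated by P3 (cost 155≤211, sample rate 488≥429, accuracy 87.7≥84.6).
P11: not dominated.
P12: dominated by P8 (cost 141≤293, sample rate 753≥603, accuracy 97.0≥92.0).
Pareto-optimal: P1, P4, P6, P8, P9, P11 → 6.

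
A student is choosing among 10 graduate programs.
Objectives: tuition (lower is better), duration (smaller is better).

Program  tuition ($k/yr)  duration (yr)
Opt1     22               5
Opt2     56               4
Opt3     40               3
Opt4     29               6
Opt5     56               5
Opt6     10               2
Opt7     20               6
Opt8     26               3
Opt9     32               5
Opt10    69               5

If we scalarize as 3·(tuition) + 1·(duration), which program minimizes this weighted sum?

Opt6

Opt1: 3·22 + 1·5 = 71
Opt2: 3·56 + 1·4 = 172
Opt3: 3·40 + 1·3 = 123
Opt4: 3·29 + 1·6 = 93
Opt5: 3·56 + 1·5 = 173
Opt6: 3·10 + 1·2 = 32
Opt7: 3·20 + 1·6 = 66
Opt8: 3·26 + 1·3 = 81
Opt9: 3·32 + 1·5 = 101
Opt10: 3·69 + 1·5 = 212
Lowest: Opt6 at 32.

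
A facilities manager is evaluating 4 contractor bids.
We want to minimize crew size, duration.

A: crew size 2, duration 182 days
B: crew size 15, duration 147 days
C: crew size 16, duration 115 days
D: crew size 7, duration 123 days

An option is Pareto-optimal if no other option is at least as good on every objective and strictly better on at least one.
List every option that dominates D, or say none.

none

A: worse on duration (182 vs 123).
B: worse on crew size (15 vs 7).
C: worse on crew size (16 vs 7).
No option dominates D.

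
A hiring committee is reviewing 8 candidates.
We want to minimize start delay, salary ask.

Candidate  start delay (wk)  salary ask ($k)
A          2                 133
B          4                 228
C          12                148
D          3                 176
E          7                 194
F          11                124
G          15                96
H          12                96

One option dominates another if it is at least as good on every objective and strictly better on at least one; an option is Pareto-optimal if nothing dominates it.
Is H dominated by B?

No

B vs H: B is worse on salary ask (228 vs 96), so it does not dominate H.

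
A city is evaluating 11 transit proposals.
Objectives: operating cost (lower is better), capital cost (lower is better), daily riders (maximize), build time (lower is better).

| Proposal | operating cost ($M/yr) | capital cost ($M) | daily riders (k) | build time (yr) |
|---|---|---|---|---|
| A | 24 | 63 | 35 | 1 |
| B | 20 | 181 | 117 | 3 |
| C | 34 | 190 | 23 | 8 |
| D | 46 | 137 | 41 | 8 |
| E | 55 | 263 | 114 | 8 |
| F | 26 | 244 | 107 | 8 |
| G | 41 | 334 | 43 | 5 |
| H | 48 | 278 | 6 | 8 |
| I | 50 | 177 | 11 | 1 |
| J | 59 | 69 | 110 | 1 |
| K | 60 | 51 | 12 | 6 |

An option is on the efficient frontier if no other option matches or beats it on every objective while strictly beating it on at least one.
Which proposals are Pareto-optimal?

A: not dominated.
B: not dominated (best operating cost).
C: dominated by A (operating cost 24≤34, capital cost 63≤190, daily riders 35≥23, build time 1≤8).
D: not dominated.
E: dominated by B (operating cost 20≤55, capital cost 181≤263, daily riders 117≥114, build time 3≤8).
F: dominated by B (operating cost 20≤26, capital cost 181≤244, daily riders 117≥107, build time 3≤8).
G: dominated by B (operating cost 20≤41, capital cost 181≤334, daily riders 117≥43, build time 3≤5).
H: dominated by A (operating cost 24≤48, capital cost 63≤278, daily riders 35≥6, build time 1≤8).
I: dominated by A (operating cost 24≤50, capital cost 63≤177, daily riders 35≥11, build time 1≤1).
J: not dominated.
K: not dominated (best capital cost).

A, B, D, J, K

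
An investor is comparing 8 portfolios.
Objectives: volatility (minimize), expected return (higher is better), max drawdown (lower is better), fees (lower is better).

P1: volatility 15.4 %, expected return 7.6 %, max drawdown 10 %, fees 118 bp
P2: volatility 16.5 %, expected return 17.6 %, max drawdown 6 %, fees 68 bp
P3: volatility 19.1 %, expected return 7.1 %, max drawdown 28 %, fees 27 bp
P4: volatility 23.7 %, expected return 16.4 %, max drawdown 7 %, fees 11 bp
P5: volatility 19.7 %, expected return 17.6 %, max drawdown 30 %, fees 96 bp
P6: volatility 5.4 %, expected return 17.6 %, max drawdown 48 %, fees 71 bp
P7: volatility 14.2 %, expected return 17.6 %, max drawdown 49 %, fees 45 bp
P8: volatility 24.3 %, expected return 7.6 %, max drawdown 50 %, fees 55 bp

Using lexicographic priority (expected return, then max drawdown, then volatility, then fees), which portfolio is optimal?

First maximize expected return: best is 17.6, kept {P2, P5, P6, P7}.
Then minimize max drawdown: best is 6, kept {P2}.

P2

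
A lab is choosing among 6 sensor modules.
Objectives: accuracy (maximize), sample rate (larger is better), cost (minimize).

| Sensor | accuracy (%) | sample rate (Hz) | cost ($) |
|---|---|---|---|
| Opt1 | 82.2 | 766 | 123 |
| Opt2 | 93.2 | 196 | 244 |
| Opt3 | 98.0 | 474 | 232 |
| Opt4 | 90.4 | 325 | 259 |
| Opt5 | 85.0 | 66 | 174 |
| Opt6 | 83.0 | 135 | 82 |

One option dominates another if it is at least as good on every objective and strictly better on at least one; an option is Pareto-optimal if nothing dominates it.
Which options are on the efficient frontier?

Opt1: not dominated (best sample rate).
Opt2: dominated by Opt3 (accuracy 98.0≥93.2, sample rate 474≥196, cost 232≤244).
Opt3: not dominated (best accuracy).
Opt4: dominated by Opt3 (accuracy 98.0≥90.4, sample rate 474≥325, cost 232≤259).
Opt5: not dominated.
Opt6: not dominated (best cost).

Opt1, Opt3, Opt5, Opt6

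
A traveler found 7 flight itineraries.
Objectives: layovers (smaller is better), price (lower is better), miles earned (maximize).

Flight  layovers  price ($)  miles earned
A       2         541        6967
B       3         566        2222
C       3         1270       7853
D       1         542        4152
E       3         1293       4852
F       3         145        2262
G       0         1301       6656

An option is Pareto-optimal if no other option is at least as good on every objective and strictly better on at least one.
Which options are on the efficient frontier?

A, C, D, F, G

A: not dominated.
B: dominated by A (layovers 2≤3, price 541≤566, miles earned 6967≥2222).
C: not dominated (best miles earned).
D: not dominated.
E: dominated by A (layovers 2≤3, price 541≤1293, miles earned 6967≥4852).
F: not dominated (best price).
G: not dominated (best layovers).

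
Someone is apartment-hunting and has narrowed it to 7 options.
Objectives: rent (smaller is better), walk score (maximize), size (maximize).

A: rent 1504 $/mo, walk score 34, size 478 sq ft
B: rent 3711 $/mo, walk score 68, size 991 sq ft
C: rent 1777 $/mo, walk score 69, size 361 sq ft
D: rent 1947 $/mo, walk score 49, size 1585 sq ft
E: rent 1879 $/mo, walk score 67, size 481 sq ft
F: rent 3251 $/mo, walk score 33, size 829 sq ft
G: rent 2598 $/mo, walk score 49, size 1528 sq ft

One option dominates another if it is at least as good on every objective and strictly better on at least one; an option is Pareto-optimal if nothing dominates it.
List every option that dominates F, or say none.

D: rent 1947≤3251, walk score 49≥33, size 1585≥829 — dominates F.
G: rent 2598≤3251, walk score 49≥33, size 1528≥829 — dominates F.
Others (A, B, C, E) are each worse than F on at least one objective.

D, G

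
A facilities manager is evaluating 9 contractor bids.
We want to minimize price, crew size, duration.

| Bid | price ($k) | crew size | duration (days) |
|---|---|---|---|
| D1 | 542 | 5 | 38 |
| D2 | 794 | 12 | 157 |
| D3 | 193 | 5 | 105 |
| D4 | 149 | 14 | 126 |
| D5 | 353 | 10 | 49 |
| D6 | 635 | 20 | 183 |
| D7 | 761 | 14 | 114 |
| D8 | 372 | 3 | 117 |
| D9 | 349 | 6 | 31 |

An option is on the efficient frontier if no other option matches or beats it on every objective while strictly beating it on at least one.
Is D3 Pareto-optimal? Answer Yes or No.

Yes

D1: worse on price (542 vs 193).
D2: worse on price (794 vs 193).
D4: worse on crew size (14 vs 5).
D5: worse on price (353 vs 193).
D6: worse on price (635 vs 193).
D7: worse on price (761 vs 193).
D8: worse on price (372 vs 193).
D9: worse on price (349 vs 193).
No option is at least as good as D3 on every objective and strictly better on one.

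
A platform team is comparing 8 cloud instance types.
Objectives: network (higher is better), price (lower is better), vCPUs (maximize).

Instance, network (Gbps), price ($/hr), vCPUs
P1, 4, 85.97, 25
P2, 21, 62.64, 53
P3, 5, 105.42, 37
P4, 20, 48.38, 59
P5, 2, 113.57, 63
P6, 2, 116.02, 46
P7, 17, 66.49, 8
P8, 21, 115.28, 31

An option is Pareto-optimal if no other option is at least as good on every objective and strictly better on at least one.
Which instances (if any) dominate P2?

P1: worse on network (4 vs 21).
P3: worse on network (5 vs 21).
P4: worse on network (20 vs 21).
P5: worse on network (2 vs 21).
P6: worse on network (2 vs 21).
P7: worse on network (17 vs 21).
P8: worse on price (115.28 vs 62.64).
No option dominates P2.

none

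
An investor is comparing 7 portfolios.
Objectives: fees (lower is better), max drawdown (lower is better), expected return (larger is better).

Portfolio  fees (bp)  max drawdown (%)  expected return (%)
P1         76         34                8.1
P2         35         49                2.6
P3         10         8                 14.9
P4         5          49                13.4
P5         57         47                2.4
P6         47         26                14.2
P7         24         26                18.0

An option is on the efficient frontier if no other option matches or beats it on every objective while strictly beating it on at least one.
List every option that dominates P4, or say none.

P1: worse on fees (76 vs 5).
P2: worse on fees (35 vs 5).
P3: worse on fees (10 vs 5).
P5: worse on fees (57 vs 5).
P6: worse on fees (47 vs 5).
P7: worse on fees (24 vs 5).
No option dominates P4.

none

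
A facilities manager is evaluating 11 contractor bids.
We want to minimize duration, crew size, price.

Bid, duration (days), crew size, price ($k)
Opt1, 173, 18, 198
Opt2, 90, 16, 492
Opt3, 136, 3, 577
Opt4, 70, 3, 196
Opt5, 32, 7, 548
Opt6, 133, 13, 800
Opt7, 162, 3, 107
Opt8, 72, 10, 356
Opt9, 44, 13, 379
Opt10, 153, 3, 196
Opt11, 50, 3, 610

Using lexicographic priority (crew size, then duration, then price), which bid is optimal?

Opt11

First minimize crew size: best is 3, kept {Opt3, Opt4, Opt7, Opt10, Opt11}.
Then minimize duration: best is 50, kept {Opt11}.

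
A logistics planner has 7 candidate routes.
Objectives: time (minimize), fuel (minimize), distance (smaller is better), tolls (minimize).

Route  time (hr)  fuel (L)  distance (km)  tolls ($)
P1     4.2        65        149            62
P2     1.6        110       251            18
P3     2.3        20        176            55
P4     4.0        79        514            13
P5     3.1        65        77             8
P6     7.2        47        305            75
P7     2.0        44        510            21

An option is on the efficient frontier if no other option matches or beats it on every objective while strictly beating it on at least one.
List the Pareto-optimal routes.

P2, P3, P5, P7

P1: dominated by P5 (time 3.1≤4.2, fuel 65≤65, distance 77≤149, tolls 8≤62).
P2: not dominated (best time).
P3: not dominated (best fuel).
P4: dominated by P5 (time 3.1≤4.0, fuel 65≤79, distance 77≤514, tolls 8≤13).
P5: not dominated (best distance).
P6: dominated by P3 (time 2.3≤7.2, fuel 20≤47, distance 176≤305, tolls 55≤75).
P7: not dominated.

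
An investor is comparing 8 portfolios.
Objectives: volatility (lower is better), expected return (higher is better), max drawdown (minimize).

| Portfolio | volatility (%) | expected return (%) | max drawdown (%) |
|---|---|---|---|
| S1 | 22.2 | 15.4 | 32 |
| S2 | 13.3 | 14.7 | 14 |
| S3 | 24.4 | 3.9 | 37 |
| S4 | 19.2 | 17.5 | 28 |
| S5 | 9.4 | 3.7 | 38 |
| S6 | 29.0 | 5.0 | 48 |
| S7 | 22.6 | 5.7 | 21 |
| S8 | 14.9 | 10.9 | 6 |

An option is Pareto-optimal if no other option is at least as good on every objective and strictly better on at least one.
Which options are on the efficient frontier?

S1: dominated by S4 (volatility 19.2≤22.2, expected return 17.5≥15.4, max drawdown 28≤32).
S2: not dominated.
S3: dominated by S1 (volatility 22.2≤24.4, expected return 15.4≥3.9, max drawdown 32≤37).
S4: not dominated (best expected return).
S5: not dominated (best volatility).
S6: dominated by S1 (volatility 22.2≤29.0, expected return 15.4≥5.0, max drawdown 32≤48).
S7: dominated by S2 (volatility 13.3≤22.6, expected return 14.7≥5.7, max drawdown 14≤21).
S8: not dominated (best max drawdown).

S2, S4, S5, S8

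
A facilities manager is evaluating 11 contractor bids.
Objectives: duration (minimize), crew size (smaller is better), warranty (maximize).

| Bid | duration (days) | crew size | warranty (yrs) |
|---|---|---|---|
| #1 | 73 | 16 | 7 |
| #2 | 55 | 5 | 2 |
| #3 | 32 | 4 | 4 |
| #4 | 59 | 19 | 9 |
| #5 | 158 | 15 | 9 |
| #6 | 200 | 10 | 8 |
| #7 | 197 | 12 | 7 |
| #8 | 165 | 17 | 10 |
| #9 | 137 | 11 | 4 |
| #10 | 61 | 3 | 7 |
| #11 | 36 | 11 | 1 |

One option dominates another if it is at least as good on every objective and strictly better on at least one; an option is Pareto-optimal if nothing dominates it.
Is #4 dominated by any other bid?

No

#1: worse on duration (73 vs 59).
#2: worse on warranty (2 vs 9).
#3: worse on warranty (4 vs 9).
#5: worse on duration (158 vs 59).
#6: worse on duration (200 vs 59).
#7: worse on duration (197 vs 59).
#8: worse on duration (165 vs 59).
#9: worse on duration (137 vs 59).
#10: worse on duration (61 vs 59).
#11: worse on warranty (1 vs 9).
No option is at least as good as #4 on every objective and strictly better on one.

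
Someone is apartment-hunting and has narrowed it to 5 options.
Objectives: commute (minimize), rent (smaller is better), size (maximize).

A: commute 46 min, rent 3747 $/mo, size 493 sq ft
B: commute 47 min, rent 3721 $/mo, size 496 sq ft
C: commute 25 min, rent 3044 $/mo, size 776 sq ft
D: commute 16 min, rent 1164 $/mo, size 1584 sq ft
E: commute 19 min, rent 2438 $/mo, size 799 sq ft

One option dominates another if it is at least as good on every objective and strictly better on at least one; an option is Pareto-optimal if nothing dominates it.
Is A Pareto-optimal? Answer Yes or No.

C vs A: commute 25≤46, rent 3044≤3747, size 776≥493 — C is at least as good on every objective and strictly better on at least one, so C dominates A.

No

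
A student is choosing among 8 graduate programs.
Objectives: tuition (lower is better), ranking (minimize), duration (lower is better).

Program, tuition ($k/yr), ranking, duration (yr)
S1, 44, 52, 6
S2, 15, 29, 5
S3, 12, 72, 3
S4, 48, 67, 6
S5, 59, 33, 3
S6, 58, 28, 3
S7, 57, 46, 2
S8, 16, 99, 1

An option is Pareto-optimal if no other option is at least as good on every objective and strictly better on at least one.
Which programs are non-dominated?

S1: dominated by S2 (tuition 15≤44, ranking 29≤52, duration 5≤6).
S2: not dominated.
S3: not dominated (best tuition).
S4: dominated by S1 (tuition 44≤48, ranking 52≤67, duration 6≤6).
S5: dominated by S6 (tuition 58≤59, ranking 28≤33, duration 3≤3).
S6: not dominated (best ranking).
S7: not dominated.
S8: not dominated (best duration).

S2, S3, S6, S7, S8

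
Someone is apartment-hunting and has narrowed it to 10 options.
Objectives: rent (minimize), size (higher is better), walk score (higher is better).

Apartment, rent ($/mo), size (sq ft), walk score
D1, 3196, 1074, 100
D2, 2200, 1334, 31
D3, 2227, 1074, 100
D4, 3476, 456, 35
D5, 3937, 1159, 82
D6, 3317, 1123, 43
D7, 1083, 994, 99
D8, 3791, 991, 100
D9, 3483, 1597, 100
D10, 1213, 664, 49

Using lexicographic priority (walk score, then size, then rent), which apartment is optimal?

D9

First maximize walk score: best is 100, kept {D1, D3, D8, D9}.
Then maximize size: best is 1597, kept {D9}.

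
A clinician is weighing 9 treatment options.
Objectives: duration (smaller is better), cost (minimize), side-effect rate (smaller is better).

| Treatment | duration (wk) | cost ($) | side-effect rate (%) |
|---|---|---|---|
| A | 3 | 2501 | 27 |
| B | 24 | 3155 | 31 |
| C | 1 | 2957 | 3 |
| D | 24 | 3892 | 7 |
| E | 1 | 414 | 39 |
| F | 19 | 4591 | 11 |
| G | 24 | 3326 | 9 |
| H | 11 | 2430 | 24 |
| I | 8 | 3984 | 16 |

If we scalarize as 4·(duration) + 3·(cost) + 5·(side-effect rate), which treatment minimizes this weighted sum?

E

A: 4·3 + 3·2501 + 5·27 = 7650
B: 4·24 + 3·3155 + 5·31 = 9716
C: 4·1 + 3·2957 + 5·3 = 8890
D: 4·24 + 3·3892 + 5·7 = 11807
E: 4·1 + 3·414 + 5·39 = 1441
F: 4·19 + 3·4591 + 5·11 = 13904
G: 4·24 + 3·3326 + 5·9 = 10119
H: 4·11 + 3·2430 + 5·24 = 7454
I: 4·8 + 3·3984 + 5·16 = 12064
Lowest: E at 1441.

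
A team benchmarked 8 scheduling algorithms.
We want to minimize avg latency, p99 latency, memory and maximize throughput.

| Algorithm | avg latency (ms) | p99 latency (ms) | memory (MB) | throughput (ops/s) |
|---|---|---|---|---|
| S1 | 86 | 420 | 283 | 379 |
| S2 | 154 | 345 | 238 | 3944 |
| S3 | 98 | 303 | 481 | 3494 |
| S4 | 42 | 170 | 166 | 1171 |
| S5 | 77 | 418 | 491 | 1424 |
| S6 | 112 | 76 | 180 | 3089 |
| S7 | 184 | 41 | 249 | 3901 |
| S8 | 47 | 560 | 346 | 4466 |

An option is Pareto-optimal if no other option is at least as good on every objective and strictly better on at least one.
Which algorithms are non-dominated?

S1: dominated by S4 (avg latency 42≤86, p99 latency 170≤420, memory 166≤283, throughput 1171≥379).
S2: not dominated.
S3: not dominated.
S4: not dominated (best avg latency).
S5: not dominated.
S6: not dominated.
S7: not dominated (best p99 latency).
S8: not dominated (best throughput).

S2, S3, S4, S5, S6, S7, S8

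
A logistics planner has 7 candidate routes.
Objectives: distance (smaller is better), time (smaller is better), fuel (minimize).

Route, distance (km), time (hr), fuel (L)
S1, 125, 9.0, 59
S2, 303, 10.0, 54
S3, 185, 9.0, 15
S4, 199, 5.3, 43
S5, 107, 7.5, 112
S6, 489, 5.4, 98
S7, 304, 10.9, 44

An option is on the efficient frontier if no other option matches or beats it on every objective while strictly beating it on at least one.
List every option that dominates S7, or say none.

S3, S4

S3: distance 185≤304, time 9.0≤10.9, fuel 15≤44 — dominates S7.
S4: distance 199≤304, time 5.3≤10.9, fuel 43≤44 — dominates S7.
Others (S1, S2, S5, S6) are each worse than S7 on at least one objective.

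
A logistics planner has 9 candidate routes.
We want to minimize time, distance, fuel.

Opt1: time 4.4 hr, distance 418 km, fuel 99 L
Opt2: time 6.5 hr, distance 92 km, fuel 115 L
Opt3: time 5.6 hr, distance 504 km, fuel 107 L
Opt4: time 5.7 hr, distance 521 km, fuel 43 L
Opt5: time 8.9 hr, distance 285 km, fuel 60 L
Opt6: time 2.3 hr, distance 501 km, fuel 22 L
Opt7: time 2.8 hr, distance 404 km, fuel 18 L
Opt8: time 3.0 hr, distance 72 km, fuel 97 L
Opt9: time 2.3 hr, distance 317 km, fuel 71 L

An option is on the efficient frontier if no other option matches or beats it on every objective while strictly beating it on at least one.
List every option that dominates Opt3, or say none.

Opt1, Opt6, Opt7, Opt8, Opt9

Opt1: time 4.4≤5.6, distance 418≤504, fuel 99≤107 — dominates Opt3.
Opt6: time 2.3≤5.6, distance 501≤504, fuel 22≤107 — dominates Opt3.
Opt7: time 2.8≤5.6, distance 404≤504, fuel 18≤107 — dominates Opt3.
Opt8: time 3.0≤5.6, distance 72≤504, fuel 97≤107 — dominates Opt3.
Opt9: time 2.3≤5.6, distance 317≤504, fuel 71≤107 — dominates Opt3.
Others (Opt2, Opt4, Opt5) are each worse than Opt3 on at least one objective.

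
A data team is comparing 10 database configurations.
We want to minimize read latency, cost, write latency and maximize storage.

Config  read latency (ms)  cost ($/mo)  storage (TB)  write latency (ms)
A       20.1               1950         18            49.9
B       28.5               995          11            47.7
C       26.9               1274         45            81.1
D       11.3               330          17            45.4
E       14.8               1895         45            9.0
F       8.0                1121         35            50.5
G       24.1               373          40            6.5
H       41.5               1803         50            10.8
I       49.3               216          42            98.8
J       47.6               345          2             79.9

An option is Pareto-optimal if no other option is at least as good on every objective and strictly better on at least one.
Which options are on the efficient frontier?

C, D, E, F, G, H, I

A: dominated by E (read latency 14.8≤20.1, cost 1895≤1950, storage 45≥18, write latency 9.0≤49.9).
B: dominated by D (read latency 11.3≤28.5, cost 330≤995, storage 17≥11, write latency 45.4≤47.7).
C: not dominated.
D: not dominated.
E: not dominated.
F: not dominated (best read latency).
G: not dominated (best write latency).
H: not dominated (best storage).
I: not dominated (best cost).
J: dominated by D (read latency 11.3≤47.6, cost 330≤345, storage 17≥2, write latency 45.4≤79.9).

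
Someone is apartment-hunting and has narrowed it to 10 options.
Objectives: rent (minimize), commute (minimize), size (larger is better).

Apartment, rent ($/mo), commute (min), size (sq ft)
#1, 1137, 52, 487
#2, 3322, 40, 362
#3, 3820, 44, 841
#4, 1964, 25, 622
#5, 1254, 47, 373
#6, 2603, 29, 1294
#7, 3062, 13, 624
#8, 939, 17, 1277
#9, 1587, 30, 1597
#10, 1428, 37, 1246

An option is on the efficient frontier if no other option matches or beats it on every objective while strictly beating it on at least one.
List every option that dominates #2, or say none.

#4: rent 1964≤3322, commute 25≤40, size 622≥362 — dominates #2.
#6: rent 2603≤3322, commute 29≤40, size 1294≥362 — dominates #2.
#7: rent 3062≤3322, commute 13≤40, size 624≥362 — dominates #2.
#8: rent 939≤3322, commute 17≤40, size 1277≥362 — dominates #2.
#9: rent 1587≤3322, commute 30≤40, size 1597≥362 — dominates #2.
#10: rent 1428≤3322, commute 37≤40, size 1246≥362 — dominates #2.
Others (#1, #3, #5) are each worse than #2 on at least one objective.

#4, #6, #7, #8, #9, #10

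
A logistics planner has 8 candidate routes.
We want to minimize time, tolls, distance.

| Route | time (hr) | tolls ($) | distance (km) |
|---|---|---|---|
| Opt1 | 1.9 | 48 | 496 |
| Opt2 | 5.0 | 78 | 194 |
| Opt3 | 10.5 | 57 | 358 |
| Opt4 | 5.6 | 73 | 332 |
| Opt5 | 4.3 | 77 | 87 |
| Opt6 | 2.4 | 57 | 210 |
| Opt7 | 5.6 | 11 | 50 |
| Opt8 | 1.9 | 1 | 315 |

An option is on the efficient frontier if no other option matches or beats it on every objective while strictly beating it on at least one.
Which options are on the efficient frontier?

Opt5, Opt6, Opt7, Opt8

Opt1: dominated by Opt8 (time 1.9≤1.9, tolls 1≤48, distance 315≤496).
Opt2: dominated by Opt5 (time 4.3≤5.0, tolls 77≤78, distance 87≤194).
Opt3: dominated by Opt6 (time 2.4≤10.5, tolls 57≤57, distance 210≤358).
Opt4: dominated by Opt6 (time 2.4≤5.6, tolls 57≤73, distance 210≤332).
Opt5: not dominated.
Opt6: not dominated.
Opt7: not dominated (best distance).
Opt8: not dominated (best tolls).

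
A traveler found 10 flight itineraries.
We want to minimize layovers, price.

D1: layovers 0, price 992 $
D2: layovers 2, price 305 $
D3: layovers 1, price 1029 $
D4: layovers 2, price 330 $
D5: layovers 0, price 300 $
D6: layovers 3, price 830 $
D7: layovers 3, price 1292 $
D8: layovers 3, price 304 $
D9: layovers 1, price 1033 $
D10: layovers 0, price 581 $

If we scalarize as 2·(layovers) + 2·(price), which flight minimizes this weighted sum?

D5

D1: 2·0 + 2·992 = 1984
D2: 2·2 + 2·305 = 614
D3: 2·1 + 2·1029 = 2060
D4: 2·2 + 2·330 = 664
D5: 2·0 + 2·300 = 600
D6: 2·3 + 2·830 = 1666
D7: 2·3 + 2·1292 = 2590
D8: 2·3 + 2·304 = 614
D9: 2·1 + 2·1033 = 2068
D10: 2·0 + 2·581 = 1162
Lowest: D5 at 600.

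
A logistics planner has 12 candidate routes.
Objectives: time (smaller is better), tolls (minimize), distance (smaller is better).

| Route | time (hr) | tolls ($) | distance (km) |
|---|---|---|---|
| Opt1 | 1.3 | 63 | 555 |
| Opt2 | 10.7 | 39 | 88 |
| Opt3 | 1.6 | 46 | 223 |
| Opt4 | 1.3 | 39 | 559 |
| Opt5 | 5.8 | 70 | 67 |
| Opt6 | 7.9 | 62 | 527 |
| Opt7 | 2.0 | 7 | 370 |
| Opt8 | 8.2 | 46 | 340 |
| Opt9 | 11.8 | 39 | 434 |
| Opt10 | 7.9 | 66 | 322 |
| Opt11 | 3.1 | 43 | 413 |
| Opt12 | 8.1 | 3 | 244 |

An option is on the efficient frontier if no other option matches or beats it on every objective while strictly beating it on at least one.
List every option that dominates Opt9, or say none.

Opt2: time 10.7≤11.8, tolls 39≤39, distance 88≤434 — dominates Opt9.
Opt7: time 2.0≤11.8, tolls 7≤39, distance 370≤434 — dominates Opt9.
Opt12: time 8.1≤11.8, tolls 3≤39, distance 244≤434 — dominates Opt9.
Others (Opt1, Opt3, Opt4, Opt5, Opt6, Opt8, Opt10, Opt11) are each worse than Opt9 on at least one objective.

Opt2, Opt7, Opt12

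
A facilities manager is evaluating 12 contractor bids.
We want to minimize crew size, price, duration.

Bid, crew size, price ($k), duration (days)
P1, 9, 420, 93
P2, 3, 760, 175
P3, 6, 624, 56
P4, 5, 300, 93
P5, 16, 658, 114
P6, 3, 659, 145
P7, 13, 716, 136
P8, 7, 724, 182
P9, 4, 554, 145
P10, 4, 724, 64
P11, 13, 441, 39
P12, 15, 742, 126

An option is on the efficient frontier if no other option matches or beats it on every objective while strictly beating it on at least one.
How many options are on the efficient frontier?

P1: dominated by P4 (crew size 5≤9, price 300≤420, duration 93≤93).
P2: dominated by P6 (crew size 3≤3, price 659≤760, duration 145≤175).
P3: not dominated.
P4: not dominated (best price).
P5: dominated by P1 (crew size 9≤16, price 420≤658, duration 93≤114).
P6: not dominated.
P7: dominated by P1 (crew size 9≤13, price 420≤716, duration 93≤136).
P8: dominated by P3 (crew size 6≤7, price 624≤724, duration 56≤182).
P9: not dominated.
P10: not dominated.
P11: not dominated (best duration).
P12: dominated by P1 (crew size 9≤15, price 420≤742, duration 93≤126).
Pareto-optimal: P3, P4, P6, P9, P10, P11 → 6.

6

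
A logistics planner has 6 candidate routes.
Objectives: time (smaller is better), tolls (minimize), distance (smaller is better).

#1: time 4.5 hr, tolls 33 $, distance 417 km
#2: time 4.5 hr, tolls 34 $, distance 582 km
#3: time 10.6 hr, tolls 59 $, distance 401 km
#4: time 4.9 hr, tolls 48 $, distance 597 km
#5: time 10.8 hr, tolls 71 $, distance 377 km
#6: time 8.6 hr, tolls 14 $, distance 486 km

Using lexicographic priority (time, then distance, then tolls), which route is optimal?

First minimize time: best is 4.5, kept {#1, #2}.
Then minimize distance: best is 417, kept {#1}.

#1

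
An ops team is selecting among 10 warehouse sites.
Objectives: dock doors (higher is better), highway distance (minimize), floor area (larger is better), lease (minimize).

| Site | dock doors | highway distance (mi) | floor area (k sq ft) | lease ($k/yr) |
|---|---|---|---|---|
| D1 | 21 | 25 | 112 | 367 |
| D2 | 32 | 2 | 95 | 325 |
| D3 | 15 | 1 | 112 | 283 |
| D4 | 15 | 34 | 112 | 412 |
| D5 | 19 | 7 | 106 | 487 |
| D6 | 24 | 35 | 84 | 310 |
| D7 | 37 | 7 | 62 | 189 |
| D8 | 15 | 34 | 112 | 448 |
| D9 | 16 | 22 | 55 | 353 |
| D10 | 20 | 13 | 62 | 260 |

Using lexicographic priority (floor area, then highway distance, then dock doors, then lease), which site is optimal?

First maximize floor area: best is 112, kept {D1, D3, D4, D8}.
Then minimize highway distance: best is 1, kept {D3}.

D3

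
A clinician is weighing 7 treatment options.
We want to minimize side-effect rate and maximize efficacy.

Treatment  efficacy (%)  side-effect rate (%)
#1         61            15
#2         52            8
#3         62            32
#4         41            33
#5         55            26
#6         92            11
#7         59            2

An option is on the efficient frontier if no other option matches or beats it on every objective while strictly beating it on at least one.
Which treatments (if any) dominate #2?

#7

#7: efficacy 59≥52, side-effect rate 2≤8 — dominates #2.
Others (#1, #3, #4, #5, #6) are each worse than #2 on at least one objective.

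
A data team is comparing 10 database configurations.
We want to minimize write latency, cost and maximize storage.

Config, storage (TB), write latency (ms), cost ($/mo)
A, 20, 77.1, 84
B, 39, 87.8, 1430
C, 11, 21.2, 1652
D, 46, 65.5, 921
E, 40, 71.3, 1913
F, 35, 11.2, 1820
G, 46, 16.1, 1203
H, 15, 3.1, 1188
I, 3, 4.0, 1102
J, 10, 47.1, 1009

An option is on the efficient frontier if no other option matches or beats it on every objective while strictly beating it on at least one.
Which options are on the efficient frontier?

A: not dominated (best cost).
B: dominated by D (storage 46≥39, write latency 65.5≤87.8, cost 921≤1430).
C: dominated by G (storage 46≥11, write latency 16.1≤21.2, cost 1203≤1652).
D: not dominated.
E: dominated by D (storage 46≥40, write latency 65.5≤71.3, cost 921≤1913).
F: not dominated.
G: not dominated.
H: not dominated (best write latency).
I: not dominated.
J: not dominated.

A, D, F, G, H, I, J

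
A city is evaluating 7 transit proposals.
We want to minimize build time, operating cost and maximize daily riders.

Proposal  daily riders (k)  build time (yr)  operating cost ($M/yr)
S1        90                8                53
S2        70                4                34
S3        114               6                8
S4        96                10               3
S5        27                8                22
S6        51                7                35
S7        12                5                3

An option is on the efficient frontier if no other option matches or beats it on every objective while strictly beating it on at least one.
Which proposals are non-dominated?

S1: dominated by S3 (daily riders 114≥90, build time 6≤8, operating cost 8≤53).
S2: not dominated (best build time).
S3: not dominated (best daily riders).
S4: not dominated.
S5: dominated by S3 (daily riders 114≥27, build time 6≤8, operating cost 8≤22).
S6: dominated by S2 (daily riders 70≥51, build time 4≤7, operating cost 34≤35).
S7: not dominated.

S2, S3, S4, S7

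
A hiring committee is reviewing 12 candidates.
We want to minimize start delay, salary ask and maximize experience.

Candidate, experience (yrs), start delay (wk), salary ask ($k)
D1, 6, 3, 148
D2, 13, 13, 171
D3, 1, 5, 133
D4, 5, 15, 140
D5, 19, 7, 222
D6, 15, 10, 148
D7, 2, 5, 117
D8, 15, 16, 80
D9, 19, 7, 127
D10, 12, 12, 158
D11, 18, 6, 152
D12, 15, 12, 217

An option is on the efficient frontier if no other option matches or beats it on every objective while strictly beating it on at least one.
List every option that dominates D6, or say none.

D9

D9: experience 19≥15, start delay 7≤10, salary ask 127≤148 — dominates D6.
Others (D1, D2, D3, D4, D5, D7, D8, D10, D11, D12) are each worse than D6 on at least one objective.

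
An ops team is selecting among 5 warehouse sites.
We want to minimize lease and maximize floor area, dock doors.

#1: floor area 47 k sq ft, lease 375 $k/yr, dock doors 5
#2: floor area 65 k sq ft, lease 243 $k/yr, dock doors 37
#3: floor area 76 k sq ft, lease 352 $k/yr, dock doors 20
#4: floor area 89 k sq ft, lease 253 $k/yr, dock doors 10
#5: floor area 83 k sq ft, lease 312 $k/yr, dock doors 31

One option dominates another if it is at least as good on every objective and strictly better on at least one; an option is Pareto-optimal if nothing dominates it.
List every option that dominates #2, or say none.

none

#1: worse on floor area (47 vs 65).
#3: worse on lease (352 vs 243).
#4: worse on lease (253 vs 243).
#5: worse on lease (312 vs 243).
No option dominates #2.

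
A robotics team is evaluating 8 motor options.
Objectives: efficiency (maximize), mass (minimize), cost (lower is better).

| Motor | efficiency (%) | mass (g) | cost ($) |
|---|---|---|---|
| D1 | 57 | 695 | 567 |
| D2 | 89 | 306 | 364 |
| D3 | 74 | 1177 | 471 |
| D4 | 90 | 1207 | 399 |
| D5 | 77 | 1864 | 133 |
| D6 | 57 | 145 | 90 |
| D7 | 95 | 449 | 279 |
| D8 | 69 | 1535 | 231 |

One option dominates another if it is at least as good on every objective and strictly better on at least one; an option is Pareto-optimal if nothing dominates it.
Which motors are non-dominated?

D1: dominated by D2 (efficiency 89≥57, mass 306≤695, cost 364≤567).
D2: not dominated.
D3: dominated by D2 (efficiency 89≥74, mass 306≤1177, cost 364≤471).
D4: dominated by D7 (efficiency 95≥90, mass 449≤1207, cost 279≤399).
D5: not dominated.
D6: not dominated (best mass).
D7: not dominated (best efficiency).
D8: not dominated.

D2, D5, D6, D7, D8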